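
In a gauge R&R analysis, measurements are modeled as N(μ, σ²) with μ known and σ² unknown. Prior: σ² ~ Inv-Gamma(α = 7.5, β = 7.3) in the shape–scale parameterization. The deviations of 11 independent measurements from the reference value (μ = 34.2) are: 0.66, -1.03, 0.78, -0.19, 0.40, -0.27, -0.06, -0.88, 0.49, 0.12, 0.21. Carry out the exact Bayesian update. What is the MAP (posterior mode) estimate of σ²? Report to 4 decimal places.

0.6447

With known mean μ and an Inverse-Gamma(α, β) prior on σ², the Normal likelihood is conjugate: posterior is Inv-Gamma(α + n/2, β + Σ(xᵢ−μ)²/2).
Σ(xᵢ−μ)² = (0.66)² + (-1.03)² + (0.78)² + (-0.19)² + (0.40)² + (-0.27)² + (-0.06)² + (-0.88)² + (0.49)² + (0.12)² + (0.21)² = 3.4505.
Posterior: Inv-Gamma(7.5 + 11/2, 7.3 + 3.4505/2) = Inv-Gamma(13.00, 9.02525).
Mode = β/(α+1) = 9.02525/14.00 = 0.6447.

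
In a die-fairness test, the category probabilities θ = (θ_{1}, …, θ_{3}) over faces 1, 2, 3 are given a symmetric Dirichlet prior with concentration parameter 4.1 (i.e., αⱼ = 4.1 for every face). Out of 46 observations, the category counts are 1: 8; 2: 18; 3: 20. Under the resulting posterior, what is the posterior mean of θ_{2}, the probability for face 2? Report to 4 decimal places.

0.3791

The Dirichlet prior is conjugate to the Multinomial likelihood: each posterior αⱼ = prior αⱼ + observed count nⱼ.
Posterior concentration: (12.1, 22.1, 24.1), total = 58.3.
E[θ_{2}|data] = α_{2}/Σα = 22.1/58.3 = 0.3791.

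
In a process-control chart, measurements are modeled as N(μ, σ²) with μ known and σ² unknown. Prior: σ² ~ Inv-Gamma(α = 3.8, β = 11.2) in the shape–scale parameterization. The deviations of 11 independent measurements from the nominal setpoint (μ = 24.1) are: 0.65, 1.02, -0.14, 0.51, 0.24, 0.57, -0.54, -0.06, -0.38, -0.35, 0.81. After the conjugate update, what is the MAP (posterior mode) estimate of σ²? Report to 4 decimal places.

1.2497

With known mean μ and an Inverse-Gamma(α, β) prior on σ², the Normal likelihood is conjugate: posterior is Inv-Gamma(α + n/2, β + Σ(xᵢ−μ)²/2).
Σ(xᵢ−μ)² = (0.65)² + (1.02)² + (-0.14)² + (0.51)² + (0.24)² + (0.57)² + (-0.54)² + (-0.06)² + (-0.38)² + (-0.35)² + (0.81)² = 3.3433.
Posterior: Inv-Gamma(3.8 + 11/2, 11.2 + 3.3433/2) = Inv-Gamma(9.30, 12.87165).
Mode = β/(α+1) = 12.87165/10.30 = 1.2497.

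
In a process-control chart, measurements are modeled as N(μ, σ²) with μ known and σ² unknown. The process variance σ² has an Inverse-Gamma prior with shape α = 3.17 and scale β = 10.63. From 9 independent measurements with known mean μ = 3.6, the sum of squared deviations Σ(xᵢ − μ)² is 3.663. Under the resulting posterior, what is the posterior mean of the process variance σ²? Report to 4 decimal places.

With known mean μ and an Inverse-Gamma(α, β) prior on σ², the Normal likelihood is conjugate: posterior is Inv-Gamma(α + n/2, β + Σ(xᵢ−μ)²/2).
Posterior: Inv-Gamma(3.17 + 9/2, 10.63 + 3.663/2) = Inv-Gamma(7.67, 12.4615).
E[σ²|data] = β/(α−1) = 12.4615/6.67 = 1.8683.

1.8683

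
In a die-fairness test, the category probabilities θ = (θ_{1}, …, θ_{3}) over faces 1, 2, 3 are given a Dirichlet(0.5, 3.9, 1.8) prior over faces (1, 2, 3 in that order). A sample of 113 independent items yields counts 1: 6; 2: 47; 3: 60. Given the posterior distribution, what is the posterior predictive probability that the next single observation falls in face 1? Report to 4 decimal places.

The Dirichlet prior is conjugate to the Multinomial likelihood: each posterior αⱼ = prior αⱼ + observed count nⱼ.
Posterior concentration: (6.5, 50.9, 61.8), total = 119.2.
P(next = 1 | data) = α_{1}/Σα = 0.0545.

0.0545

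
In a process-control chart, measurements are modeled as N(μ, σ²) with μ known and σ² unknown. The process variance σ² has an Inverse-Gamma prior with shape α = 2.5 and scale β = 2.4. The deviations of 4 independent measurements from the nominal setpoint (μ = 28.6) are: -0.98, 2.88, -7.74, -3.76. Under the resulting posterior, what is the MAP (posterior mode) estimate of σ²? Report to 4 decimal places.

8.0091

With known mean μ and an Inverse-Gamma(α, β) prior on σ², the Normal likelihood is conjugate: posterior is Inv-Gamma(α + n/2, β + Σ(xᵢ−μ)²/2).
Σ(xᵢ−μ)² = (-0.98)² + (2.88)² + (-7.74)² + (-3.76)² = 83.3000.
Posterior: Inv-Gamma(2.5 + 4/2, 2.4 + 83.3000/2) = Inv-Gamma(4.50, 44.05000).
Mode = β/(α+1) = 44.05000/5.50 = 8.0091.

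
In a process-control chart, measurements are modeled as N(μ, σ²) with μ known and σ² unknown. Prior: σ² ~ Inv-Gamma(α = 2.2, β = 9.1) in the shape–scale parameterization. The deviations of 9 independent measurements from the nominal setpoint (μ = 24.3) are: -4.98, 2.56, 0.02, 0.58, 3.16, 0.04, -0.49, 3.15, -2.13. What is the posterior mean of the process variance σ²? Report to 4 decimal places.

6.5419

With known mean μ and an Inverse-Gamma(α, β) prior on σ², the Normal likelihood is conjugate: posterior is Inv-Gamma(α + n/2, β + Σ(xᵢ−μ)²/2).
Σ(xᵢ−μ)² = (-4.98)² + (2.56)² + (0.02)² + (0.58)² + (3.16)² + (0.04)² + (-0.49)² + (3.15)² + (-2.13)² = 56.3775.
Posterior: Inv-Gamma(2.2 + 9/2, 9.1 + 56.3775/2) = Inv-Gamma(6.70, 37.28875).
E[σ²|data] = β/(α−1) = 37.28875/5.70 = 6.5419.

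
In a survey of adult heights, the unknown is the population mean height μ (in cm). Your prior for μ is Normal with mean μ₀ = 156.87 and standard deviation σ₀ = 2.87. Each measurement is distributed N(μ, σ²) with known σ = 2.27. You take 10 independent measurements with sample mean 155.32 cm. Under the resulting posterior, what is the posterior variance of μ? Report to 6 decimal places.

For Normal data with known variance σ², a Normal(μ₀, σ₀²) prior on μ is conjugate. Posterior precision = 1/σ₀² + n/σ²; posterior mean is the precision-weighted average of μ₀ and x̄.
σ₀² = 2.87² = 8.2369, σ² = 2.27² = 5.1529; σ² + n·σ₀² = 5.1529 + 10·8.2369 = 87.5219.
Posterior precision = 1/σ₀² + n/σ² = 1/8.2369 + 10/5.1529 = (σ² + n·σ₀²)/(σ₀²σ²) = 87.5219/(8.2369·5.1529); posterior variance σₙ² = σ₀²σ²/(σ² + n·σ₀²) = 8.2369·5.1529/87.5219 = 0.484952.

0.484952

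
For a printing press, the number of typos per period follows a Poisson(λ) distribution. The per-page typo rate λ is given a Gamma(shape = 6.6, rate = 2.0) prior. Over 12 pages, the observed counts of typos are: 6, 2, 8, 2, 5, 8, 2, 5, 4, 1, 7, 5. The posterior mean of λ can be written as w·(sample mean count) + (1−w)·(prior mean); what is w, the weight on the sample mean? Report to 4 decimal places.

0.8571

With a Gamma(shape α, rate β) prior, the Poisson likelihood is conjugate: the posterior is Gamma(α + ΣXᵢ, β + n).
Posterior mean = (α₀+S)/(β₀+n) = [n/(β₀+n)]·(S/n) + [β₀/(β₀+n)]·(α₀/β₀), so only n and β₀ enter the weight.
Weight on data w = n/(β₀+n) = 12/(2.0+12) = 12/14.0 = 0.8571.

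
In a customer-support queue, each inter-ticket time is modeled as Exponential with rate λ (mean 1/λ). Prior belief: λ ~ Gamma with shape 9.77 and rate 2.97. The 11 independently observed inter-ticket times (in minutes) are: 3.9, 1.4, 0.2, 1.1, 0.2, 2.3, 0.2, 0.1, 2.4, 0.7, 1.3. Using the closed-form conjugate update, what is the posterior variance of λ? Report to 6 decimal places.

0.073853

With a Gamma(shape α, rate β) prior on the exponential rate λ, the posterior after n observations with total T = Σxᵢ is Gamma(α+n, β+T).
Sum of observations T = 13.8 minutes; n = 11.
Posterior: Gamma(9.77+11, 2.97+13.8) = Gamma(20.77, 16.77).
Var = α/β² = 0.073853.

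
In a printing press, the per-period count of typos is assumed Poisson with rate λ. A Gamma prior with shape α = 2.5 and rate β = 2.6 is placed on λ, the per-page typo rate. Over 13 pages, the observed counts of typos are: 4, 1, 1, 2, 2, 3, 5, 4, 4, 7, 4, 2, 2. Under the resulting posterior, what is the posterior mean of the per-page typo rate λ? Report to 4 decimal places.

2.7885

With a Gamma(shape α, rate β) prior, the Poisson likelihood is conjugate: the posterior is Gamma(α + ΣXᵢ, β + n).
Sum of counts S = 41 over n = 13 pages.
Posterior: Gamma(α+S, β+n) = Gamma(2.5+41, 2.6+13) = Gamma(43.5, 15.6).
Posterior mean = α/β = 43.5/15.6 = 2.7885.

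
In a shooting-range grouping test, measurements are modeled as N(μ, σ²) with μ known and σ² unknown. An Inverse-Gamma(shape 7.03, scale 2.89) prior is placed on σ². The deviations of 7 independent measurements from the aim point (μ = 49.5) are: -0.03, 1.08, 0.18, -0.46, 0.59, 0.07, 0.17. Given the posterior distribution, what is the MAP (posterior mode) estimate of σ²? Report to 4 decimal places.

With known mean μ and an Inverse-Gamma(α, β) prior on σ², the Normal likelihood is conjugate: posterior is Inv-Gamma(α + n/2, β + Σ(xᵢ−μ)²/2).
Σ(xᵢ−μ)² = (-0.03)² + (1.08)² + (0.18)² + (-0.46)² + (0.59)² + (0.07)² + (0.17)² = 1.7932.
Posterior: Inv-Gamma(7.03 + 7/2, 2.89 + 1.7932/2) = Inv-Gamma(10.53, 3.78660).
Mode = β/(α+1) = 3.78660/11.53 = 0.3284.

0.3284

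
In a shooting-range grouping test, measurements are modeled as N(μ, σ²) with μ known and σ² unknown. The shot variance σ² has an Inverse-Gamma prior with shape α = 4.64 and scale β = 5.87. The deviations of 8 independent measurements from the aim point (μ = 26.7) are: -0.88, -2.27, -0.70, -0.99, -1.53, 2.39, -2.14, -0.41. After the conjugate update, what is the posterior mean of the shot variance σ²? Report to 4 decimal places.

2.0902

With known mean μ and an Inverse-Gamma(α, β) prior on σ², the Normal likelihood is conjugate: posterior is Inv-Gamma(α + n/2, β + Σ(xᵢ−μ)²/2).
Σ(xᵢ−μ)² = (-0.88)² + (-2.27)² + (-0.70)² + (-0.99)² + (-1.53)² + (2.39)² + (-2.14)² + (-0.41)² = 20.1981.
Posterior: Inv-Gamma(4.64 + 8/2, 5.87 + 20.1981/2) = Inv-Gamma(8.64, 15.96905).
E[σ²|data] = β/(α−1) = 15.96905/7.64 = 2.0902.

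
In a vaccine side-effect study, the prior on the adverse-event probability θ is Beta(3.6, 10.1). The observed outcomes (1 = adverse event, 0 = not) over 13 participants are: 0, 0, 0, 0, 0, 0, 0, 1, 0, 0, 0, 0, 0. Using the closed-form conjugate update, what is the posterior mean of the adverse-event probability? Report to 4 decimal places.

0.1723

The Beta prior is conjugate to a Binomial/Bernoulli likelihood; the update adds successes to α and failures to β.
Posterior: Beta(α+k, β+n−k) = Beta(3.6+1, 10.1+12) = Beta(4.6, 22.1).
Posterior mean = α/(α+β) = 4.6/26.7 = 0.1723.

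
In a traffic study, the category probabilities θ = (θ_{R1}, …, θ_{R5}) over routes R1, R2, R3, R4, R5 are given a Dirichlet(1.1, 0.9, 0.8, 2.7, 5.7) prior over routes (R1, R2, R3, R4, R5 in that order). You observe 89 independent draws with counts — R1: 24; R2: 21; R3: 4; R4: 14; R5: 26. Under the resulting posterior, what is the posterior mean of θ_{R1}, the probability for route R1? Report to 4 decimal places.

0.2505

The Dirichlet prior is conjugate to the Multinomial likelihood: each posterior αⱼ = prior αⱼ + observed count nⱼ.
Posterior concentration: (25.1, 21.9, 4.8, 16.7, 31.7), total = 100.2.
E[θ_{R1}|data] = α_{R1}/Σα = 25.1/100.2 = 0.2505.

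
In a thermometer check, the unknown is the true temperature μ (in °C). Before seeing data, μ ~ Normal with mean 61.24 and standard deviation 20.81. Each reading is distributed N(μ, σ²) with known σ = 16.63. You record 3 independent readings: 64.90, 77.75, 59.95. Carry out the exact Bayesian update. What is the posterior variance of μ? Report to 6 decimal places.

76.006053

For Normal data with known variance σ², a Normal(μ₀, σ₀²) prior on μ is conjugate. Posterior precision = 1/σ₀² + n/σ²; posterior mean is the precision-weighted average of μ₀ and x̄.
σ₀² = 20.81² = 433.0561, σ² = 16.63² = 276.5569; σ² + n·σ₀² = 276.5569 + 3·433.0561 = 1575.7252.
Posterior precision = 1/σ₀² + n/σ² = 1/433.0561 + 3/276.5569 = (σ² + n·σ₀²)/(σ₀²σ²) = 1575.7252/(433.0561·276.5569); posterior variance σₙ² = σ₀²σ²/(σ² + n·σ₀²) = 433.0561·276.5569/1575.7252 = 76.006053.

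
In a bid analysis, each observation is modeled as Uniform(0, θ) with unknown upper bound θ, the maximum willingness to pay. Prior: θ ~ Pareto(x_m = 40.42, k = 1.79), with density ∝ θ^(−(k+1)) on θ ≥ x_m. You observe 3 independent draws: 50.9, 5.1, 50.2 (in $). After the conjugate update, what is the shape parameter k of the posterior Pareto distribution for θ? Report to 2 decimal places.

4.79

A Pareto(scale x_m, shape k) prior on the upper bound θ of Uniform(0, θ) is conjugate: posterior is Pareto(max(x_m, max xᵢ), k + n).
Sample maximum = 50.9; prior scale x_m = 40.42 → posterior scale = max = 50.90.
Posterior shape = 1.79 + 3 = 4.79.
Posterior shape k = 4.79.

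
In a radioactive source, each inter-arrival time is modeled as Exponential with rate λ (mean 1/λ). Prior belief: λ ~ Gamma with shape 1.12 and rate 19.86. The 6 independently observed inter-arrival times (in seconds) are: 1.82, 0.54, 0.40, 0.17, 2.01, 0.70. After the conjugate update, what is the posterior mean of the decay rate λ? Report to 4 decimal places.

0.2792

With a Gamma(shape α, rate β) prior on the exponential rate λ, the posterior after n observations with total T = Σxᵢ is Gamma(α+n, β+T).
Sum of observations T = 5.64 seconds; n = 6.
Posterior: Gamma(1.12+6, 19.86+5.64) = Gamma(7.12, 25.50).
Posterior mean of λ = α/β = 7.12/25.50 = 0.2792.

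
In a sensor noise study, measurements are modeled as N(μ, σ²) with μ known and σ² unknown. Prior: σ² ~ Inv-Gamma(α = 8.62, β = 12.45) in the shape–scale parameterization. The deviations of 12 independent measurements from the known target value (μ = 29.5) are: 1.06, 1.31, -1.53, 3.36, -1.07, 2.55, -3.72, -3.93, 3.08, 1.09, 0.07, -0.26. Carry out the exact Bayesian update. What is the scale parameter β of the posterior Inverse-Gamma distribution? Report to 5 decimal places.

With known mean μ and an Inverse-Gamma(α, β) prior on σ², the Normal likelihood is conjugate: posterior is Inv-Gamma(α + n/2, β + Σ(xᵢ−μ)²/2).
Σ(xᵢ−μ)² = (1.06)² + (1.31)² + (-1.53)² + (3.36)² + (-1.07)² + (2.55)² + (-3.72)² + (-3.93)² + (3.08)² + (1.09)² + (0.07)² + (-0.26)² = 64.1479.
Posterior: Inv-Gamma(8.62 + 12/2, 12.45 + 64.1479/2) = Inv-Gamma(14.62, 44.52395).
Posterior β = 44.52395.

44.52395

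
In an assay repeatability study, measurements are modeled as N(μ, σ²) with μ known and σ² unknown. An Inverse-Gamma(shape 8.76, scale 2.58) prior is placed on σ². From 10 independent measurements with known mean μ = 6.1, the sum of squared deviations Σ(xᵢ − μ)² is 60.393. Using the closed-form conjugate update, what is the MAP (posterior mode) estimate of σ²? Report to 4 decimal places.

With known mean μ and an Inverse-Gamma(α, β) prior on σ², the Normal likelihood is conjugate: posterior is Inv-Gamma(α + n/2, β + Σ(xᵢ−μ)²/2).
Posterior: Inv-Gamma(8.76 + 10/2, 2.58 + 60.393/2) = Inv-Gamma(13.76, 32.7765).
Mode = β/(α+1) = 32.7765/14.76 = 2.2206.

2.2206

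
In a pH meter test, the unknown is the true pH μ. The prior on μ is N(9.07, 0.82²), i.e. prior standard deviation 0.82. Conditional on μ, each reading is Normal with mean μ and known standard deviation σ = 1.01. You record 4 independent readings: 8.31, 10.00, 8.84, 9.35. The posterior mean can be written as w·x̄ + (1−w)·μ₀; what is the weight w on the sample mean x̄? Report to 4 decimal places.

For Normal data with known variance σ², a Normal(μ₀, σ₀²) prior on μ is conjugate. Posterior precision = 1/σ₀² + n/σ²; posterior mean is the precision-weighted average of μ₀ and x̄.
σ₀² = 0.82² = 0.6724, σ² = 1.01² = 1.0201. Prior precision 1/σ₀² = 1/0.6724; data precision n/σ² = 4/1.0201.
w = (n/σ²)/(1/σ₀² + n/σ²) = n·σ₀²/(σ² + n·σ₀²) = 4·0.6724/(1.0201 + 4·0.6724) = 2.6896/3.7097 = 0.7250.

0.7250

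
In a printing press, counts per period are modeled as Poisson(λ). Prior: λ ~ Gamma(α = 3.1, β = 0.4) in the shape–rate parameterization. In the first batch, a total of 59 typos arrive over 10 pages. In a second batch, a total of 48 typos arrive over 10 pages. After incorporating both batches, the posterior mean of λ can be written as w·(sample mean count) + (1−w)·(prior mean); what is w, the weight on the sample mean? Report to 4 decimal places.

With a Gamma(shape α, rate β) prior, the Poisson likelihood is conjugate: the posterior is Gamma(α + ΣXᵢ, β + n).
Total number of pages: n = 10 + 10 = 20.
Posterior mean = (α₀+S)/(β₀+n) = [n/(β₀+n)]·(S/n) + [β₀/(β₀+n)]·(α₀/β₀), so only n and β₀ enter the weight.
Weight on data w = n/(β₀+n) = 20/(0.4+20) = 20/20.4 = 0.9804.

0.9804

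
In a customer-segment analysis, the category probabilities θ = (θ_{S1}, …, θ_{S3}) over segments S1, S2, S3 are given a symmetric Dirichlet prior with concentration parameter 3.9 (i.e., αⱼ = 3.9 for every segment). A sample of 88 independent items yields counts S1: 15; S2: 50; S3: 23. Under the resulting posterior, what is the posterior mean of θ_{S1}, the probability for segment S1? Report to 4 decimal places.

The Dirichlet prior is conjugate to the Multinomial likelihood: each posterior αⱼ = prior αⱼ + observed count nⱼ.
Posterior concentration: (18.9, 53.9, 26.9), total = 99.7.
E[θ_{S1}|data] = α_{S1}/Σα = 18.9/99.7 = 0.1896.

0.1896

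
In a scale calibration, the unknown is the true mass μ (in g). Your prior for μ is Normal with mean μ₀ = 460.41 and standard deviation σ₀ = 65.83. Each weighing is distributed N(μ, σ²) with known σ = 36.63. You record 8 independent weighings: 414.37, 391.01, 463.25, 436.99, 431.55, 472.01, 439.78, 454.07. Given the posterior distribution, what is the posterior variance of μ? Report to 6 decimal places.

161.470348

For Normal data with known variance σ², a Normal(μ₀, σ₀²) prior on μ is conjugate. Posterior precision = 1/σ₀² + n/σ²; posterior mean is the precision-weighted average of μ₀ and x̄.
σ₀² = 65.83² = 4333.5889, σ² = 36.63² = 1341.7569; σ² + n·σ₀² = 1341.7569 + 8·4333.5889 = 36010.4681.
Posterior precision = 1/σ₀² + n/σ² = 1/4333.5889 + 8/1341.7569 = (σ² + n·σ₀²)/(σ₀²σ²) = 36010.4681/(4333.5889·1341.7569); posterior variance σₙ² = σ₀²σ²/(σ² + n·σ₀²) = 4333.5889·1341.7569/36010.4681 = 161.470348.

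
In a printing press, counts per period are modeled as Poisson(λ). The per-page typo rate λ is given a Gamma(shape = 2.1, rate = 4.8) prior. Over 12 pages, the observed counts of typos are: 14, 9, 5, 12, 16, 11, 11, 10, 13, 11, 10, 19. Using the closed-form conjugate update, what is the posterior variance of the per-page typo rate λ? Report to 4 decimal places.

0.5070

With a Gamma(shape α, rate β) prior, the Poisson likelihood is conjugate: the posterior is Gamma(α + ΣXᵢ, β + n).
Sum of counts S = 141 over n = 12 pages.
Posterior: Gamma(α+S, β+n) = Gamma(2.1+141, 4.8+12) = Gamma(143.1, 16.8).
Var = α/β² = 143.1/16.8² = 0.5070.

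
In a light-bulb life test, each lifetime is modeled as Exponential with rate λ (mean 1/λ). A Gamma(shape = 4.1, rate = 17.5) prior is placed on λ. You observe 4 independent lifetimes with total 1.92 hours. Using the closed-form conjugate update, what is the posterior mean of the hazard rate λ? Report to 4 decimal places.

With a Gamma(shape α, rate β) prior on the exponential rate λ, the posterior after n observations with total T = Σxᵢ is Gamma(α+n, β+T).
Posterior: Gamma(4.1+4, 17.5+1.92) = Gamma(8.1, 19.42).
Posterior mean of λ = α/β = 8.1/19.42 = 0.4171.

0.4171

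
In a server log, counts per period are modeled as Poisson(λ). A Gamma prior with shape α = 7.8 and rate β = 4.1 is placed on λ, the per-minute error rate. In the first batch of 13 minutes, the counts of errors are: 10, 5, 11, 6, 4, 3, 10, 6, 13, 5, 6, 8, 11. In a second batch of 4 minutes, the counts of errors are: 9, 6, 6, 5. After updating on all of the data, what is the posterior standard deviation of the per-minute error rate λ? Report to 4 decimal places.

With a Gamma(shape α, rate β) prior, the Poisson likelihood is conjugate: the posterior is Gamma(α + ΣXᵢ, β + n).
Batch 1: sum of counts S = 98 over n = 13 minutes.
After batch 1: Gamma(α+S, β+n) = Gamma(7.8+98, 4.1+13) = Gamma(105.8, 17.1).
Batch 2: sum of counts S = 26 over n = 4 minutes.
After batch 2: Gamma(α+S, β+n) = Gamma(105.8+26, 17.1+4) = Gamma(131.8, 21.1).
SD = √α/β = √131.8/21.1 = 0.5441.

0.5441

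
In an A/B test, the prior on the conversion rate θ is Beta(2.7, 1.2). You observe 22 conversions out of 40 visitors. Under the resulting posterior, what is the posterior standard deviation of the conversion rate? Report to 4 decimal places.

The Beta prior is conjugate to a Binomial/Bernoulli likelihood; the update adds successes to α and failures to β.
Posterior: Beta(α+k, β+n−k) = Beta(2.7+22, 1.2+18) = Beta(24.7, 19.2).
Var = αβ/((α+β)²(α+β+1)) = 24.7·19.2/(43.9²·44.9) = 0.00548053; SD = √0.00548053 = 0.0740.

0.0740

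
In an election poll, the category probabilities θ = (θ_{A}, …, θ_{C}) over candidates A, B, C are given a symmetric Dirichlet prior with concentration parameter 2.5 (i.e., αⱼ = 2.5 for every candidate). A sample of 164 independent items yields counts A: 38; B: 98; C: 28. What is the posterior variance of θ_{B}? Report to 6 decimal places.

The Dirichlet prior is conjugate to the Multinomial likelihood: each posterior αⱼ = prior αⱼ + observed count nⱼ.
Posterior concentration: (40.5, 100.5, 30.5), total = 171.5.
Var[θ_j] = α_j(Σα−α_j)/((Σα)²(Σα+1)) = 100.5·71.0/(171.5²·172.5) = 0.001406.

0.001406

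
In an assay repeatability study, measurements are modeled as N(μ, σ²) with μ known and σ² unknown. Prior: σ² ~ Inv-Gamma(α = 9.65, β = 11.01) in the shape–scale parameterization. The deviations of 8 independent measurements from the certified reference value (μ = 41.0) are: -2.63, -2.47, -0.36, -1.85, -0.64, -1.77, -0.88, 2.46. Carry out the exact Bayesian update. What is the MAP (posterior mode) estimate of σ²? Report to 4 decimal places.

1.6709

With known mean μ and an Inverse-Gamma(α, β) prior on σ², the Normal likelihood is conjugate: posterior is Inv-Gamma(α + n/2, β + Σ(xᵢ−μ)²/2).
Σ(xᵢ−μ)² = (-2.63)² + (-2.47)² + (-0.36)² + (-1.85)² + (-0.64)² + (-1.77)² + (-0.88)² + (2.46)² = 26.9384.
Posterior: Inv-Gamma(9.65 + 8/2, 11.01 + 26.9384/2) = Inv-Gamma(13.65, 24.47920).
Mode = β/(α+1) = 24.47920/14.65 = 1.6709.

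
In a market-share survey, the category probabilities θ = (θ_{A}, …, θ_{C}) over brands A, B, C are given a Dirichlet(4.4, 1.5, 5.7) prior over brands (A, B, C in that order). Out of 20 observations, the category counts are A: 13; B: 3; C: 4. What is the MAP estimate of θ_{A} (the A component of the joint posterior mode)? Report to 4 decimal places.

0.5734

The Dirichlet prior is conjugate to the Multinomial likelihood: each posterior αⱼ = prior αⱼ + observed count nⱼ.
Posterior concentration: (17.4, 4.5, 9.7), total = 31.6.
Joint mode component: (α_{A}−1)/(Σα−K) = 16.4/28.6 = 0.5734.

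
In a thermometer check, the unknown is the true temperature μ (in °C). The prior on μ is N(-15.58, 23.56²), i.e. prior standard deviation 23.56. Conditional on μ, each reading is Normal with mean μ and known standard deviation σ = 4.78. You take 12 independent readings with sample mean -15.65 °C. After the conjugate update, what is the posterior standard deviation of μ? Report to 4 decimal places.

1.3775

For Normal data with known variance σ², a Normal(μ₀, σ₀²) prior on μ is conjugate. Posterior precision = 1/σ₀² + n/σ²; posterior mean is the precision-weighted average of μ₀ and x̄.
σ₀² = 23.56² = 555.0736, σ² = 4.78² = 22.8484; σ² + n·σ₀² = 22.8484 + 12·555.0736 = 6683.7316.
Posterior precision = 1/σ₀² + n/σ² = 1/555.0736 + 12/22.8484 = (σ² + n·σ₀²)/(σ₀²σ²) = 6683.7316/(555.0736·22.8484); posterior variance σₙ² = σ₀²σ²/(σ² + n·σ₀²) = 555.0736·22.8484/6683.7316 = 1.897524.
Posterior SD = √σₙ² = √(555.0736·22.8484/6683.7316) = 1.3775.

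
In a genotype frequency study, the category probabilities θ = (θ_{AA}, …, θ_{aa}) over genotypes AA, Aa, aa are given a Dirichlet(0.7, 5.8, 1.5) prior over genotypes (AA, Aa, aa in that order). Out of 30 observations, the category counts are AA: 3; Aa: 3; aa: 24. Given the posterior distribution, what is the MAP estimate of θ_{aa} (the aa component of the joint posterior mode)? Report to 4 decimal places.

0.7000

The Dirichlet prior is conjugate to the Multinomial likelihood: each posterior αⱼ = prior αⱼ + observed count nⱼ.
Posterior concentration: (3.7, 8.8, 25.5), total = 38.0.
Joint mode component: (α_{aa}−1)/(Σα−K) = 24.5/35.0 = 0.7000.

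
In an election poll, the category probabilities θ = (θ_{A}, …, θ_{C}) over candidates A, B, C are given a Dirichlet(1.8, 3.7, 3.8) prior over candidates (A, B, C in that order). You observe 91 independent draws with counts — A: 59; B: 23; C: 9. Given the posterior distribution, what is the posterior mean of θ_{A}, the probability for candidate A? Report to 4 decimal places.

0.6062

The Dirichlet prior is conjugate to the Multinomial likelihood: each posterior αⱼ = prior αⱼ + observed count nⱼ.
Posterior concentration: (60.8, 26.7, 12.8), total = 100.3.
E[θ_{A}|data] = α_{A}/Σα = 60.8/100.3 = 0.6062.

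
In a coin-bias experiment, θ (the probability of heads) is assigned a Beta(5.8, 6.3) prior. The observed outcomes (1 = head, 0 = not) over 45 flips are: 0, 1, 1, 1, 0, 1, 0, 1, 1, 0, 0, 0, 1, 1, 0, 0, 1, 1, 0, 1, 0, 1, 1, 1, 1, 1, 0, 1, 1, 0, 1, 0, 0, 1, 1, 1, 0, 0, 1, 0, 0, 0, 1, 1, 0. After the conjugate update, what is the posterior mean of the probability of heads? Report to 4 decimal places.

0.5394

The Beta prior is conjugate to a Binomial/Bernoulli likelihood; the update adds successes to α and failures to β.
Posterior: Beta(α+k, β+n−k) = Beta(5.8+25, 6.3+20) = Beta(30.8, 26.3).
Posterior mean = α/(α+β) = 30.8/57.1 = 0.5394.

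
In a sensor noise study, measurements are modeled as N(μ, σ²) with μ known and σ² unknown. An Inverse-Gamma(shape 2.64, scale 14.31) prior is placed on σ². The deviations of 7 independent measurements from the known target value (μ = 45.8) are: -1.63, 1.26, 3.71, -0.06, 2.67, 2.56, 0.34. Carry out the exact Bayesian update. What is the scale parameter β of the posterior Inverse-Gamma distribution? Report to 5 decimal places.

With known mean μ and an Inverse-Gamma(α, β) prior on σ², the Normal likelihood is conjugate: posterior is Inv-Gamma(α + n/2, β + Σ(xᵢ−μ)²/2).
Σ(xᵢ−μ)² = (-1.63)² + (1.26)² + (3.71)² + (-0.06)² + (2.67)² + (2.56)² + (0.34)² = 31.8103.
Posterior: Inv-Gamma(2.64 + 7/2, 14.31 + 31.8103/2) = Inv-Gamma(6.14, 30.21515).
Posterior β = 30.21515.

30.21515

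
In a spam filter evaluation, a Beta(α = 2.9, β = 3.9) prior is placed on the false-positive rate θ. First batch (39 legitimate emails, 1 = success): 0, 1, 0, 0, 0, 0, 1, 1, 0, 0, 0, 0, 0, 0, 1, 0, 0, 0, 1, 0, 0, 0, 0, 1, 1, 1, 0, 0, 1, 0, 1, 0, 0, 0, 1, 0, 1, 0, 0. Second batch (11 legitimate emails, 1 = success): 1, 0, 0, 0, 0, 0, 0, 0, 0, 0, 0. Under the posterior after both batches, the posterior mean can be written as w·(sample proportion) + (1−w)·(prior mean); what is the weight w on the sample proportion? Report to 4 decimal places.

0.8803

The Beta prior is conjugate to a Binomial/Bernoulli likelihood; the update adds successes to α and failures to β.
Total number of legitimate emails: n = 39 + 11 = 50.
Posterior mean = (α₀+k)/(α₀+β₀+n) = [n/(α₀+β₀+n)]·(k/n) + [(α₀+β₀)/(α₀+β₀+n)]·α₀/(α₀+β₀), so only n and the prior enter the weight.
The weight on the data is w = n/(α₀+β₀+n) = 50/(2.9+3.9+50) = 50/56.8 = 0.8803.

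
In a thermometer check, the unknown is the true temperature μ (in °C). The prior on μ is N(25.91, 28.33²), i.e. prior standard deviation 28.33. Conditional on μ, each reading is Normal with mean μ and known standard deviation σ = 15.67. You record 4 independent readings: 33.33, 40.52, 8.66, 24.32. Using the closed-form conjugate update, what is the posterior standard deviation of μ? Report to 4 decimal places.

7.5515

For Normal data with known variance σ², a Normal(μ₀, σ₀²) prior on μ is conjugate. Posterior precision = 1/σ₀² + n/σ²; posterior mean is the precision-weighted average of μ₀ and x̄.
σ₀² = 28.33² = 802.5889, σ² = 15.67² = 245.5489; σ² + n·σ₀² = 245.5489 + 4·802.5889 = 3455.9045.
Posterior precision = 1/σ₀² + n/σ² = 1/802.5889 + 4/245.5489 = (σ² + n·σ₀²)/(σ₀²σ²) = 3455.9045/(802.5889·245.5489); posterior variance σₙ² = σ₀²σ²/(σ² + n·σ₀²) = 802.5889·245.5489/3455.9045 = 57.025540.
Posterior SD = √σₙ² = √(802.5889·245.5489/3455.9045) = 7.5515.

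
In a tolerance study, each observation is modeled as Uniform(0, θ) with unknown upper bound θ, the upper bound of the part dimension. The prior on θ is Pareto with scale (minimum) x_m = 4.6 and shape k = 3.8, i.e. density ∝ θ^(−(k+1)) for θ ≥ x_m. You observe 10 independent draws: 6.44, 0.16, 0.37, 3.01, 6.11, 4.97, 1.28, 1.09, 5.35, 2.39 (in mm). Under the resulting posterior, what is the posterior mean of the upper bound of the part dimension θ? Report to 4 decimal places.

6.9431

A Pareto(scale x_m, shape k) prior on the upper bound θ of Uniform(0, θ) is conjugate: posterior is Pareto(max(x_m, max xᵢ), k + n).
Sample maximum = 6.44; prior scale x_m = 4.6 → posterior scale = max = 6.44.
Posterior shape = 3.8 + 10 = 13.8.
E[θ|data] = k·x_m/(k−1) = 13.8·6.44/12.8 = 6.9431.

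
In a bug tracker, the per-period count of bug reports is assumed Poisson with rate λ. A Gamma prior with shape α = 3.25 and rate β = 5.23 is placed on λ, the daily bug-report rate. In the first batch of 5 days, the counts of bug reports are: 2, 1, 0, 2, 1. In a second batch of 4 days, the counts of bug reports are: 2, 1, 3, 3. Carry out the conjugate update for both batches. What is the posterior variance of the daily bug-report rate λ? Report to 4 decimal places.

With a Gamma(shape α, rate β) prior, the Poisson likelihood is conjugate: the posterior is Gamma(α + ΣXᵢ, β + n).
Batch 1: sum of counts S = 6 over n = 5 days.
After batch 1: Gamma(α+S, β+n) = Gamma(3.25+6, 5.23+5) = Gamma(9.25, 10.23).
Batch 2: sum of counts S = 9 over n = 4 days.
After batch 2: Gamma(α+S, β+n) = Gamma(9.25+9, 10.23+4) = Gamma(18.25, 14.23).
Var = α/β² = 18.25/14.23² = 0.0901.

0.0901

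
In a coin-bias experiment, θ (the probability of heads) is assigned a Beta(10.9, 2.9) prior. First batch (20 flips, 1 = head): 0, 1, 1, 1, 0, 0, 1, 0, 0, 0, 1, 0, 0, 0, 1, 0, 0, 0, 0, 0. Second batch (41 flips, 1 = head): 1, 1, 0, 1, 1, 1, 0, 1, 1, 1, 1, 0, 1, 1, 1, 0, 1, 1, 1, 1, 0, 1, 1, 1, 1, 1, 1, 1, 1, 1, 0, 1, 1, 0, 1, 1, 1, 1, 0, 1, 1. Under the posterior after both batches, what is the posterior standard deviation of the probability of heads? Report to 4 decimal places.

The Beta prior is conjugate to a Binomial/Bernoulli likelihood; the update adds successes to α and failures to β.
After batch 1: Beta(10.9+6, 2.9+14) = Beta(16.9, 16.9).
After batch 2: Beta(16.9+33, 16.9+8) = Beta(49.9, 24.9).
Var = αβ/((α+β)²(α+β+1)) = 49.9·24.9/(74.8²·75.8) = 0.00292973; SD = √0.00292973 = 0.0541.

0.0541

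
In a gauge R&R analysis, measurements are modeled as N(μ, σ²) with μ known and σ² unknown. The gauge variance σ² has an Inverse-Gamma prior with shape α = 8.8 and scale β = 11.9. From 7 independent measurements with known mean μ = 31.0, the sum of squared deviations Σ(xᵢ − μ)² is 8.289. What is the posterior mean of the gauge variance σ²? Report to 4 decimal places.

With known mean μ and an Inverse-Gamma(α, β) prior on σ², the Normal likelihood is conjugate: posterior is Inv-Gamma(α + n/2, β + Σ(xᵢ−μ)²/2).
Posterior: Inv-Gamma(8.8 + 7/2, 11.9 + 8.289/2) = Inv-Gamma(12.30, 16.0445).
E[σ²|data] = β/(α−1) = 16.0445/11.30 = 1.4199.

1.4199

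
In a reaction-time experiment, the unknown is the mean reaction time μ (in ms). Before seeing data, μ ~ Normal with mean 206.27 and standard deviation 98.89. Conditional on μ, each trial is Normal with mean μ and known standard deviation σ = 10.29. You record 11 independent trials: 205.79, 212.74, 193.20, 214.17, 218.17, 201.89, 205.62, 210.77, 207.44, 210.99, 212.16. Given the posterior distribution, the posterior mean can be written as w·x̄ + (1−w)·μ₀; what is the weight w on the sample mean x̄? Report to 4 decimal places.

0.9990

For Normal data with known variance σ², a Normal(μ₀, σ₀²) prior on μ is conjugate. Posterior precision = 1/σ₀² + n/σ²; posterior mean is the precision-weighted average of μ₀ and x̄.
σ₀² = 98.89² = 9779.2321, σ² = 10.29² = 105.8841. Prior precision 1/σ₀² = 1/9779.2321; data precision n/σ² = 11/105.8841.
w = (n/σ²)/(1/σ₀² + n/σ²) = n·σ₀²/(σ² + n·σ₀²) = 11·9779.2321/(105.8841 + 11·9779.2321) = 107571.5531/107677.4372 = 0.9990.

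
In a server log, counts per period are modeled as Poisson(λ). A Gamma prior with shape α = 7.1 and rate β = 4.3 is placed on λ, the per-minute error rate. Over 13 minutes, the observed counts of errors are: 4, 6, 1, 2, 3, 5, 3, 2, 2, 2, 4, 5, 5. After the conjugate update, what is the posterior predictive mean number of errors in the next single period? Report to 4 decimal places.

2.9538

With a Gamma(shape α, rate β) prior, the Poisson likelihood is conjugate: the posterior is Gamma(α + ΣXᵢ, β + n).
Sum of counts S = 44 over n = 13 minutes.
Posterior: Gamma(α+S, β+n) = Gamma(7.1+44, 4.3+13) = Gamma(51.1, 17.3).
The predictive distribution for one future period is NegBinom with mean α/β = 2.9538.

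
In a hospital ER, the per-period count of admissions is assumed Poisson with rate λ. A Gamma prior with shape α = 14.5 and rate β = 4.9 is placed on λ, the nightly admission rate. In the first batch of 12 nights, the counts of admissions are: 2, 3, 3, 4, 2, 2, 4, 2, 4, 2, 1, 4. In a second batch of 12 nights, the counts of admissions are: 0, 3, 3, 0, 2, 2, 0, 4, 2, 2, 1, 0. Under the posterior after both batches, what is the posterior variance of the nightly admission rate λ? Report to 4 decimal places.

With a Gamma(shape α, rate β) prior, the Poisson likelihood is conjugate: the posterior is Gamma(α + ΣXᵢ, β + n).
Batch 1: sum of counts S = 33 over n = 12 nights.
After batch 1: Gamma(α+S, β+n) = Gamma(14.5+33, 4.9+12) = Gamma(47.5, 16.9).
Batch 2: sum of counts S = 19 over n = 12 nights.
After batch 2: Gamma(α+S, β+n) = Gamma(47.5+19, 16.9+12) = Gamma(66.5, 28.9).
Var = α/β² = 66.5/28.9² = 0.0796.

0.0796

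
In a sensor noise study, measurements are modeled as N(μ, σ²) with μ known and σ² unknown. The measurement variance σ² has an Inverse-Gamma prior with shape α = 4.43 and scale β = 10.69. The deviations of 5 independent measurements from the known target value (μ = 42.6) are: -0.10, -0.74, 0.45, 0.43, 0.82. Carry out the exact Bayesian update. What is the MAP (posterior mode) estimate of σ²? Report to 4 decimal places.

With known mean μ and an Inverse-Gamma(α, β) prior on σ², the Normal likelihood is conjugate: posterior is Inv-Gamma(α + n/2, β + Σ(xᵢ−μ)²/2).
Σ(xᵢ−μ)² = (-0.10)² + (-0.74)² + (0.45)² + (0.43)² + (0.82)² = 1.6174.
Posterior: Inv-Gamma(4.43 + 5/2, 10.69 + 1.6174/2) = Inv-Gamma(6.93, 11.49870).
Mode = β/(α+1) = 11.49870/7.93 = 1.4500.

1.4500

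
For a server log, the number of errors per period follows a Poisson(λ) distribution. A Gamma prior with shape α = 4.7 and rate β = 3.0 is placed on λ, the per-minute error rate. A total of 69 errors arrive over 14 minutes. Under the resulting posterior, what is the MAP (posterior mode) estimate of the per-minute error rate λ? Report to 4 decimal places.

With a Gamma(shape α, rate β) prior, the Poisson likelihood is conjugate: the posterior is Gamma(α + ΣXᵢ, β + n).
Posterior: Gamma(α+S, β+n) = Gamma(4.7+69, 3.0+14) = Gamma(73.7, 17.0).
Mode of Gamma(α,β) for α≥1 is (α−1)/β = 72.7/17.0 = 4.2765.

4.2765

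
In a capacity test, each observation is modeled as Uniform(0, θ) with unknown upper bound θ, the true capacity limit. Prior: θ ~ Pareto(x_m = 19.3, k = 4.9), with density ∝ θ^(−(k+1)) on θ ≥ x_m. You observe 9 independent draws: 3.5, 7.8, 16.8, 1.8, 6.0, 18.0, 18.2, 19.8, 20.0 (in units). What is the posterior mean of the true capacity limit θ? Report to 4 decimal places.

A Pareto(scale x_m, shape k) prior on the upper bound θ of Uniform(0, θ) is conjugate: posterior is Pareto(max(x_m, max xᵢ), k + n).
Sample maximum = 20.0; prior scale x_m = 19.3 → posterior scale = max = 20.0.
Posterior shape = 4.9 + 9 = 13.9.
E[θ|data] = k·x_m/(k−1) = 13.9·20.0/12.9 = 21.5504.

21.5504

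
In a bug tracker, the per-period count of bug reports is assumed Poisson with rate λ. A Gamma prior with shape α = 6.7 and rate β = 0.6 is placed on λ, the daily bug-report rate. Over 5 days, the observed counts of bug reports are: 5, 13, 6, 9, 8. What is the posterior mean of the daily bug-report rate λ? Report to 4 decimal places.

With a Gamma(shape α, rate β) prior, the Poisson likelihood is conjugate: the posterior is Gamma(α + ΣXᵢ, β + n).
Sum of counts S = 41 over n = 5 days.
Posterior: Gamma(α+S, β+n) = Gamma(6.7+41, 0.6+5) = Gamma(47.7, 5.6).
Posterior mean = α/β = 47.7/5.6 = 8.5179.

8.5179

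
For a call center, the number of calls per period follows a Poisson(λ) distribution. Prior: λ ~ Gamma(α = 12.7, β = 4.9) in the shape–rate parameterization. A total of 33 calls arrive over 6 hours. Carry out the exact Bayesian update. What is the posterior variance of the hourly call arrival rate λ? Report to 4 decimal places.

0.3846

With a Gamma(shape α, rate β) prior, the Poisson likelihood is conjugate: the posterior is Gamma(α + ΣXᵢ, β + n).
Posterior: Gamma(α+S, β+n) = Gamma(12.7+33, 4.9+6) = Gamma(45.7, 10.9).
Var = α/β² = 45.7/10.9² = 0.3846.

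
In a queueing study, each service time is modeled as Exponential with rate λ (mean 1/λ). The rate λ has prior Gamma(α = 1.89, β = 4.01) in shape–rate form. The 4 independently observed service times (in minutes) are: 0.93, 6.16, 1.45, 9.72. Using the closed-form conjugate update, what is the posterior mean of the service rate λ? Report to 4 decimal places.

With a Gamma(shape α, rate β) prior on the exponential rate λ, the posterior after n observations with total T = Σxᵢ is Gamma(α+n, β+T).
Sum of observations T = 18.26 minutes; n = 4.
Posterior: Gamma(1.89+4, 4.01+18.26) = Gamma(5.89, 22.27).
Posterior mean of λ = α/β = 5.89/22.27 = 0.2645.

0.2645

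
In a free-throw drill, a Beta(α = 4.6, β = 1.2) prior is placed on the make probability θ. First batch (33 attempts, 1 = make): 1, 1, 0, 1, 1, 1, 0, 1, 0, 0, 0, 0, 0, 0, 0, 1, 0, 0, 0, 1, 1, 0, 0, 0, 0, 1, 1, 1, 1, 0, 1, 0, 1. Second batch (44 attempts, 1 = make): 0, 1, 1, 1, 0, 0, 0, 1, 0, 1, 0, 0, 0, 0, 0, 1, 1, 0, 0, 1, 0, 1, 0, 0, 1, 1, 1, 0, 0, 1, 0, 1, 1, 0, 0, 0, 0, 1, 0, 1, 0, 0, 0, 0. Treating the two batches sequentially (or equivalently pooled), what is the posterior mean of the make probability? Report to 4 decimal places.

0.4420

The Beta prior is conjugate to a Binomial/Bernoulli likelihood; the update adds successes to α and failures to β.
After batch 1: Beta(4.6+15, 1.2+18) = Beta(19.6, 19.2).
After batch 2: Beta(19.6+17, 19.2+27) = Beta(36.6, 46.2).
Posterior mean = α/(α+β) = 36.6/82.8 = 0.4420.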